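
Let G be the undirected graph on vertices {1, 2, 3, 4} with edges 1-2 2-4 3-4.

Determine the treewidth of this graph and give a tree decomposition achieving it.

Treewidth 1.
Bags: B1 = {1, 2}  B2 = {2, 4}  B3 = {3, 4}
Tree: B1–B2, B2–B3

The largest bag has 2 vertices, giving width 1; this decomposition certifies tw(G) ≤ 1. G has an edge, so its treewidth is at least 1. Hence tw(G) = 1 exactly.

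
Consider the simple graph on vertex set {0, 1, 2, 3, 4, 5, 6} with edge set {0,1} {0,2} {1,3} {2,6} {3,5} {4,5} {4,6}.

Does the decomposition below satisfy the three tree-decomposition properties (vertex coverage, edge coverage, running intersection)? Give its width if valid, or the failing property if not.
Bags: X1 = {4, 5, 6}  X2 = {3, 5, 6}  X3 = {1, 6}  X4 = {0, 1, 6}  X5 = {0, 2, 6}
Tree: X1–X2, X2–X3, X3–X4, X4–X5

No — edge (3,1) lies in no bag.

A tree decomposition must satisfy three properties: every vertex lies in some bag; for every edge, both endpoints lie together in some bag; and for every vertex, the bags containing it form a connected subtree. Here edge (3,1) lies in no bag, so the decomposition is invalid.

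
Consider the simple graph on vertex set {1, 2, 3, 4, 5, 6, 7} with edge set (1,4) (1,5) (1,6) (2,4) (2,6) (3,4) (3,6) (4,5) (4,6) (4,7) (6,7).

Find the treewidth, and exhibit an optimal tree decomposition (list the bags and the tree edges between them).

Every bag has size at most 3, so the width is 3 − 1 = 2 and tw(G) ≤ 2. For the lower bound, the 3 vertices {1, 4, 5} are pairwise adjacent, and any tree decomposition puts a clique entirely inside one bag — forcing width ≥ 2. The upper and lower bounds meet at 2, so that is the treewidth.

Treewidth 2.
One optimal decomposition is:
Bags: B1 = {3, 4, 6}  B2 = {4, 6, 7}  B3 = {1, 4, 6}  B4 = {1, 4, 5}  B5 = {2, 4, 6}
Tree: B1–B2, B2–B3, B3–B4, B3–B5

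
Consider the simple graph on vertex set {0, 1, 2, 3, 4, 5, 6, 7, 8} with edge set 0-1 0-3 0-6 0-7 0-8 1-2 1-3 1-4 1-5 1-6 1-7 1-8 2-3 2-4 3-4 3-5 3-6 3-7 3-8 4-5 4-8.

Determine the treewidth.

A width-3 tree decomposition is:
Bags: B1 = {1, 3, 4, 8}  B2 = {1, 3, 4, 5}  B3 = {0, 1, 3, 8}  B4 = {0, 1, 3, 6}  B5 = {0, 1, 3, 7}  B6 = {1, 2, 3, 4}
Tree: B1–B2, B1–B3, B3–B4, B3–B5, B1–B6
Each bag holds 4 vertices, so the decomposition has width 3, which upper-bounds the treewidth. Conversely, {0, 1, 3, 8} is a clique of size 4, and the vertices of any clique must share a bag in every tree decomposition; so some bag has ≥ 4 vertices and tw(G) ≥ 3. Therefore the treewidth is 3.

3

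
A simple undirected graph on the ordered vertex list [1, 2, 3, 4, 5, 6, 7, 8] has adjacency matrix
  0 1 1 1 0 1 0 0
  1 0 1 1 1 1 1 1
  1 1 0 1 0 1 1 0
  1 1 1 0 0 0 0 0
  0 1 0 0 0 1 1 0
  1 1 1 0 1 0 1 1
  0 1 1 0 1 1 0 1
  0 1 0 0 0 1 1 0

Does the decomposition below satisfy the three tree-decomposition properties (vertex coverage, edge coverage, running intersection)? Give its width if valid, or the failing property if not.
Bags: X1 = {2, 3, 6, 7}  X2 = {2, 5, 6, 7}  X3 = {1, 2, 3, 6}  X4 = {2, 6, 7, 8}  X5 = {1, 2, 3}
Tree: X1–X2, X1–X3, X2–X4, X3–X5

A tree decomposition must satisfy three properties: every vertex lies in some bag; for every edge, both endpoints lie together in some bag; and for every vertex, the bags containing it form a connected subtree. Here vertex 4 appears in no bag, so the decomposition is invalid.

No — vertex 4 appears in no bag.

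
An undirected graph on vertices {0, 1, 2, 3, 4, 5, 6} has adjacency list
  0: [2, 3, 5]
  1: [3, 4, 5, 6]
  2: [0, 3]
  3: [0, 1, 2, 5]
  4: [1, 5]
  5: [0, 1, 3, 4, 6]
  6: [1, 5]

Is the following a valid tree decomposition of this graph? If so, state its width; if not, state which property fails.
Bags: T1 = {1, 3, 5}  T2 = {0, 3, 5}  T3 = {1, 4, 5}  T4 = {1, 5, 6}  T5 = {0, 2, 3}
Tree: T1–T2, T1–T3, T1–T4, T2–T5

Yes; width 2.

Vertex coverage: the bags together contain {0, 1, 2, 3, 4, 5, 6}, the full vertex set. Edge coverage: each edge of G has both endpoints in at least one bag. Running intersection: for every vertex, the bags containing it form a connected subtree. All three properties hold, so this is a valid tree decomposition of width max|bag| − 1 = 2, and hence tw(G) ≤ 2.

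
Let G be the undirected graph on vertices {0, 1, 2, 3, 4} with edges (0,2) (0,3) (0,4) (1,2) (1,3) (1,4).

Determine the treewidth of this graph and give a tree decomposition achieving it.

Treewidth 2.
One such decomposition:
Bags: B1 = {0, 1, 3}  B2 = {0, 1, 2}  B3 = {0, 1, 4}
Tree: B1–B2, B2–B3

Each bag holds 3 vertices, so the decomposition has width 2, which upper-bounds the treewidth. Since 3–0–2–1–3 is a cycle in G, G is not acyclic. Forests are exactly the graphs of treewidth ≤ 1, so tw(G) ≥ 2. Therefore the treewidth is 2.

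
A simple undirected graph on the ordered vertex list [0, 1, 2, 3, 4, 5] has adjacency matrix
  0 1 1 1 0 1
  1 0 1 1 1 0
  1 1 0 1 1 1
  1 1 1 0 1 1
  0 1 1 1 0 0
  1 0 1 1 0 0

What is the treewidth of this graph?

3

A width-3 tree decomposition is:
Bags: B1 = {0, 2, 3, 5}  B2 = {0, 1, 2, 3}  B3 = {1, 2, 3, 4}
Tree: B1–B2, B2–B3
Every bag has size at most 4, so the width is 4 − 1 = 3 and tw(G) ≤ 3. For the lower bound, the 4 vertices {0, 1, 2, 3} are pairwise adjacent, and any tree decomposition puts a clique entirely inside one bag — forcing width ≥ 3. Therefore the treewidth is 3.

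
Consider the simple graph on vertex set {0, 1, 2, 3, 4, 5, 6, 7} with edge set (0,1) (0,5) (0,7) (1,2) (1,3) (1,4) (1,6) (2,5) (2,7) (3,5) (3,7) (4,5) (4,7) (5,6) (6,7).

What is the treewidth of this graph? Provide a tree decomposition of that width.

Every bag has size at most 4, so the width is 4 − 1 = 3 and tw(G) ≤ 3. For the lower bound: the 4 vertex sets {0,5}, {1,3}, {7}, {4} are disjoint, each induces a connected subgraph, and every pair is joined by at least one edge of G. Contracting each set to a single vertex therefore yields K_{4} as a minor, and since treewidth is minor-monotone, tw(G) ≥ tw(K_{4}) = 3. The upper and lower bounds meet at 3, so that is the treewidth.

Treewidth 3.
Bags: B1 = {0, 1, 5, 7}  B2 = {1, 3, 5, 7}  B3 = {1, 4, 5, 7}  B4 = {1, 5, 6, 7}  B5 = {1, 2, 5, 7}
Tree: B1–B2, B2–B3, B3–B4, B4–B5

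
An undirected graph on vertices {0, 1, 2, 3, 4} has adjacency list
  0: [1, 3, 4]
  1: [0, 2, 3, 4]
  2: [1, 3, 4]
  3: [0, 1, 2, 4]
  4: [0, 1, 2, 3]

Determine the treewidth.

3

A width-3 tree decomposition is:
Bags: B1 = {0, 1, 3, 4}  B2 = {1, 2, 3, 4}
Tree: B1–B2
The largest bag has 4 vertices, giving width 3; this decomposition certifies tw(G) ≤ 3. On the other hand G contains the 4-clique {0, 1, 3, 4}. A clique must lie in a single bag of any decomposition, so no decomposition can have width below 3. Combining the bounds, tw(G) = 3.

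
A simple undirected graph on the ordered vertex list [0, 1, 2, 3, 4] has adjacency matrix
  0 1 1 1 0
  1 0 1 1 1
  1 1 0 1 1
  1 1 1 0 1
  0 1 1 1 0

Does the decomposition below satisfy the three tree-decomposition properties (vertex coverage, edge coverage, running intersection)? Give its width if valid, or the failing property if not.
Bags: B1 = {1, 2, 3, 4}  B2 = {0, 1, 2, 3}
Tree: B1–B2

Yes; width 3.

Checking the three conditions: (i) the bags cover all of {0, 1, 2, 3, 4}; (ii) for each edge, some bag contains both endpoints; (iii) the bags containing any fixed vertex form a subtree. All hold, so the decomposition is valid with width 4 − 1 = 3.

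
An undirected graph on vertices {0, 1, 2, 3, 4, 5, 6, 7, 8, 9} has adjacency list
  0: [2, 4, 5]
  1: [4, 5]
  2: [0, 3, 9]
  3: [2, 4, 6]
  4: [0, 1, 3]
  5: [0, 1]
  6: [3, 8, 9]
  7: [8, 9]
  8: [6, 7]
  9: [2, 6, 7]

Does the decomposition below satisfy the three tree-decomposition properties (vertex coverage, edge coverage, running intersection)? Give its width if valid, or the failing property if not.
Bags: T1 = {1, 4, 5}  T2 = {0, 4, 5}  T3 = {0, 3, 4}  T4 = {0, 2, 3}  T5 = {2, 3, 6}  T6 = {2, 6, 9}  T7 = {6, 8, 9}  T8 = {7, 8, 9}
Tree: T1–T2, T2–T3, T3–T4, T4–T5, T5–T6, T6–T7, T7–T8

Every vertex of G appears in some bag (union = {0, 1, 2, 3, 4, 5, 6, 7, 8, 9}); every edge is covered by a bag; and for each vertex v the set of bags containing v is connected in the bag tree. The decomposition is therefore valid. The largest bag has 3 vertices, so the width is 2.

Yes; width 2.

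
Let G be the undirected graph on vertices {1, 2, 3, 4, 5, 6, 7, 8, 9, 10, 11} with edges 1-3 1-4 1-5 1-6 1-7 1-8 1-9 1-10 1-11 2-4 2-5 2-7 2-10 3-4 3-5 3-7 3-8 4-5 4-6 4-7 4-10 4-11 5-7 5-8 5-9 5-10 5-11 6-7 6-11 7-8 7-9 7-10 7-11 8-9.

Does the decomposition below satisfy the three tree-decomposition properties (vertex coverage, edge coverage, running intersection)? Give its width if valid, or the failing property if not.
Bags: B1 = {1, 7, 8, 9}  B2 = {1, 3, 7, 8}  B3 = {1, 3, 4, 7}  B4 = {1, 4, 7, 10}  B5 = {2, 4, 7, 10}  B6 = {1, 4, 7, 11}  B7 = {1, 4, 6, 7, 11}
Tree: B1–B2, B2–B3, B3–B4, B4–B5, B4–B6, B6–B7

No — vertex 5 appears in no bag.

A tree decomposition must satisfy three properties: every vertex lies in some bag; for every edge, both endpoints lie together in some bag; and for every vertex, the bags containing it form a connected subtree. Here vertex 5 appears in no bag, so the decomposition is invalid.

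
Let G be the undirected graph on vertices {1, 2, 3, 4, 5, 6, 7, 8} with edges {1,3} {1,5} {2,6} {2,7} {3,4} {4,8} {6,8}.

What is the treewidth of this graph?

A width-1 tree decomposition is:
Bags: B1 = {1, 5}  B2 = {1, 3}  B3 = {3, 4}  B4 = {4, 8}  B5 = {6, 8}  B6 = {2, 6}  B7 = {2, 7}
Tree: B1–B2, B2–B3, B3–B4, B4–B5, B5–B6, B6–B7
Each bag holds 2 vertices, so the decomposition has width 1, which upper-bounds the treewidth. Any graph with an edge has treewidth ≥ 1, and G has the edge 5–1. Combining the bounds, tw(G) = 1.

1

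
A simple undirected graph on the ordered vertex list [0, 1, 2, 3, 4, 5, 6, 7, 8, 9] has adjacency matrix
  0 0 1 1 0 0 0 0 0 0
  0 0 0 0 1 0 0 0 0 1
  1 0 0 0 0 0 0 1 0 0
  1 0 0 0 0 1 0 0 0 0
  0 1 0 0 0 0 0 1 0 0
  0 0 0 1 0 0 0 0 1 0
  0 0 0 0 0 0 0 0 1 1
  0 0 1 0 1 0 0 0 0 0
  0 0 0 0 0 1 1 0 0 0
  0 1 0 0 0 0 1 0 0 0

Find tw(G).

A width-2 tree decomposition is:
Bags: B1 = {0, 3, 5}  B2 = {0, 2, 5}  B3 = {2, 5, 7}  B4 = {4, 5, 7}  B5 = {1, 4, 5}  B6 = {1, 5, 9}  B7 = {5, 6, 9}  B8 = {5, 6, 8}
Tree: B1–B2, B2–B3, B3–B4, B4–B5, B5–B6, B6–B7, B7–B8
The largest bag has 3 vertices, giving width 2; this decomposition certifies tw(G) ≤ 2. For the lower bound, G contains the cycle 5–3–0–2–7–4–1–9–6–8–5, so G is not a forest; only forests have treewidth ≤ 1, hence tw(G) ≥ 2. Hence tw(G) = 2 exactly.

2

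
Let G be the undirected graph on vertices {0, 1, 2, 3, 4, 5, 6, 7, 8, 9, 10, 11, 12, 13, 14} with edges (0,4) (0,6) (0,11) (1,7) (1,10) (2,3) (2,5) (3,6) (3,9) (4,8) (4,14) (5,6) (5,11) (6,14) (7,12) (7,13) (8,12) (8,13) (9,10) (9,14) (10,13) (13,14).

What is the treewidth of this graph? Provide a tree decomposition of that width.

Treewidth 3.
One optimal decomposition is:
Bags: B1 = {1, 7, 8, 12}  B2 = {1, 7, 8, 13}  B3 = {1, 8, 10, 13}  B4 = {4, 8, 10, 13}  B5 = {4, 10, 13, 14}  B6 = {4, 9, 10, 14}  B7 = {0, 4, 9, 14}  B8 = {0, 6, 9, 14}  B9 = {0, 3, 6, 9}  B10 = {0, 3, 6, 11}  B11 = {3, 5, 6, 11}  B12 = {2, 3, 5, 11}
Tree: B1–B2, B2–B3, B3–B4, B4–B5, B5–B6, B6–B7, B7–B8, B8–B9, B9–B10, B10–B11, B11–B12

The largest bag has 4 vertices, giving width 3; this decomposition certifies tw(G) ≤ 3. For the lower bound: the 4 vertex sets {1,7,12}, {8}, {13}, {4,9,10,14} are disjoint, each induces a connected subgraph, and every pair is joined by at least one edge of G. Contracting each set to a single vertex therefore yields K_{4} as a minor, and since treewidth is minor-monotone, tw(G) ≥ tw(K_{4}) = 3. Combining the bounds, tw(G) = 3.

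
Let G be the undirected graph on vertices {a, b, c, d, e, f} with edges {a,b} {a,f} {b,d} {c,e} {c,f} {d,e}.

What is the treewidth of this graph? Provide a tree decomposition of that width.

The largest bag has 3 vertices, giving width 2; this decomposition certifies tw(G) ≤ 2. For the lower bound, G contains the cycle c–e–d–b–a–f–c, so G is not a forest; only forests have treewidth ≤ 1, hence tw(G) ≥ 2. Therefore the treewidth is 2.

Treewidth 2.
One such decomposition:
Bags: B1 = {c, d, e}  B2 = {b, c, d}  B3 = {a, b, c}  B4 = {a, c, f}
Tree: B1–B2, B2–B3, B3–B4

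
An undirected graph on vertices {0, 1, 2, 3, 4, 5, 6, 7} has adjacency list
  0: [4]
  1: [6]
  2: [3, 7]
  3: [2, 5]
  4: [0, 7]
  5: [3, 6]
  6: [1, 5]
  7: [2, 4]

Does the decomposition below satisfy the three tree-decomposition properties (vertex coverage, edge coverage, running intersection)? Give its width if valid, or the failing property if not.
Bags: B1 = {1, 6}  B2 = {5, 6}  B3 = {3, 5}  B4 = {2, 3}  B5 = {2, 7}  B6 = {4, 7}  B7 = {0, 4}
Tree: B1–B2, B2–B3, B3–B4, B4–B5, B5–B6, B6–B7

Yes; width 1.

Every vertex of G appears in some bag (union = {0, 1, 2, 3, 4, 5, 6, 7}); every edge is covered by a bag; and for each vertex v the set of bags containing v is connected in the bag tree. The decomposition is therefore valid. The largest bag has 2 vertices, so the width is 1.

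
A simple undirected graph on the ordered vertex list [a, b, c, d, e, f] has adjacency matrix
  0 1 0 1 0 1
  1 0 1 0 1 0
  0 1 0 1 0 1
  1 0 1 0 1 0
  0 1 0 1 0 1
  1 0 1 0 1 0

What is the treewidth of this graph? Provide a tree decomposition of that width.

Treewidth 3.
One such decomposition:
Bags: B1 = {b, d, e, f}  B2 = {b, c, d, f}  B3 = {a, b, d, f}
Tree: B1–B2, B2–B3

Every bag has size at most 4, so the width is 4 − 1 = 3 and tw(G) ≤ 3. For the lower bound: the 4 vertex sets {b,e}, {c,d}, {f}, {a} are disjoint, each induces a connected subgraph, and every pair is joined by at least one edge of G. Contracting each set to a single vertex therefore yields K_{4} as a minor, and since treewidth is minor-monotone, tw(G) ≥ tw(K_{4}) = 3. Combining the bounds, tw(G) = 3.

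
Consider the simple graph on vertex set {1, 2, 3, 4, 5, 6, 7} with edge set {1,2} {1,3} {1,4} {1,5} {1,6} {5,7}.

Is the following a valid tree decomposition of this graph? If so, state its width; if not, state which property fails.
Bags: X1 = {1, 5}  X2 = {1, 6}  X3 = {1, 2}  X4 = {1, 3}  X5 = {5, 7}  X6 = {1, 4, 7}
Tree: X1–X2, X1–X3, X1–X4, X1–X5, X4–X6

A tree decomposition must satisfy three properties: every vertex lies in some bag; for every edge, both endpoints lie together in some bag; and for every vertex, the bags containing it form a connected subtree. Here bags containing vertex 7 are not connected in the tree, so the decomposition is invalid.

No — bags containing vertex 7 are not connected in the tree.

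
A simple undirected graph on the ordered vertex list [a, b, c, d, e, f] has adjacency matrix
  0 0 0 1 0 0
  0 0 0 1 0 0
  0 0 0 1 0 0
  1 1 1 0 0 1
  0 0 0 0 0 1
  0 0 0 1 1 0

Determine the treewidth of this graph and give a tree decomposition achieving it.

Treewidth 1.
One optimal decomposition is:
Bags: B1 = {b, d}  B2 = {d, f}  B3 = {a, d}  B4 = {c, d}  B5 = {e, f}
Tree: B1–B2, B2–B3, B1–B4, B2–B5

The largest bag has 2 vertices, giving width 1; this decomposition certifies tw(G) ≤ 1. Any graph with an edge has treewidth ≥ 1, and G has the edge b–d. Combining the bounds, tw(G) = 1.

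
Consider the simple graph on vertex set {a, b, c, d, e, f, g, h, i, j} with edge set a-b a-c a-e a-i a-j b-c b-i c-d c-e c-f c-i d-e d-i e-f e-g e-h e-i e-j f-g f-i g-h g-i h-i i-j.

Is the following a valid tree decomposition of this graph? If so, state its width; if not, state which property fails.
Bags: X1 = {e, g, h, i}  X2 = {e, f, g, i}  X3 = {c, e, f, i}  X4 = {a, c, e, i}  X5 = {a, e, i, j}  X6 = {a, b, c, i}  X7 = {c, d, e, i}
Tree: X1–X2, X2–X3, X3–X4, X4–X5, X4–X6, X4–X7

Yes; width 3.

Every vertex of G appears in some bag (union = {a, b, c, d, e, f, g, h, i, j}); every edge is covered by a bag; and for each vertex v the set of bags containing v is connected in the bag tree. The decomposition is therefore valid. The largest bag has 4 vertices, so the width is 3.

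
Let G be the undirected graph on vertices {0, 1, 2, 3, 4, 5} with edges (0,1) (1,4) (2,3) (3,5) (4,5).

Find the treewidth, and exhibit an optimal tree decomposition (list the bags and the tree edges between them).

Treewidth 1.
One such decomposition:
Bags: B1 = {2, 3}  B2 = {3, 5}  B3 = {4, 5}  B4 = {1, 4}  B5 = {0, 1}
Tree: B1–B2, B2–B3, B3–B4, B4–B5

Each bag holds 2 vertices, so the decomposition has width 1, which upper-bounds the treewidth. Since G has at least one edge (e.g. 2–3), it is not an edgeless graph, so tw(G) ≥ 1. Combining the bounds, tw(G) = 1.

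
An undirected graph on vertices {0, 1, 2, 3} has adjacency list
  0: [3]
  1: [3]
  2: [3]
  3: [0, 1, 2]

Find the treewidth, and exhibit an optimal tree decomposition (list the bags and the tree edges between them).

Treewidth 1.
One such decomposition:
Bags: B1 = {2, 3}  B2 = {1, 3}  B3 = {0, 3}
Tree: B1–B2, B1–B3

Each bag holds 2 vertices, so the decomposition has width 1, which upper-bounds the treewidth. G has an edge, so its treewidth is at least 1. Hence tw(G) = 1 exactly.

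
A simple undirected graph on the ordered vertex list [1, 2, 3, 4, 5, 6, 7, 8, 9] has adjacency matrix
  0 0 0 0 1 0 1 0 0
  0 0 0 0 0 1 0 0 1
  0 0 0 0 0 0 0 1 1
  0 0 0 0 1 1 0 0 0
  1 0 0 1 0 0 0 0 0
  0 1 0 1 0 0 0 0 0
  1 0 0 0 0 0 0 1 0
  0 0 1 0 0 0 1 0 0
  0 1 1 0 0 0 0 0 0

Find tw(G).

A width-2 tree decomposition is:
Bags: B1 = {3, 7, 8}  B2 = {3, 7, 9}  B3 = {2, 7, 9}  B4 = {2, 6, 7}  B5 = {4, 6, 7}  B6 = {4, 5, 7}  B7 = {1, 5, 7}
Tree: B1–B2, B2–B3, B3–B4, B4–B5, B5–B6, B6–B7
The largest bag has 3 vertices, giving width 2; this decomposition certifies tw(G) ≤ 2. The edges 7–8–3–9–2–6–4–5–1–7 form a cycle, so G is not a tree and its treewidth is at least 2. Hence tw(G) = 2 exactly.

2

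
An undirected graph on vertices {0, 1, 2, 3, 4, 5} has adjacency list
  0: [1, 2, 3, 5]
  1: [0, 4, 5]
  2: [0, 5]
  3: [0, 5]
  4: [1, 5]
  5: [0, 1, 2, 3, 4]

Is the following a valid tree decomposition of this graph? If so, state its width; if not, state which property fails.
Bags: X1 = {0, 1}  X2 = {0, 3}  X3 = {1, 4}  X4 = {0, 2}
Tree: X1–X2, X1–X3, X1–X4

No — vertex 5 appears in no bag.

A tree decomposition must satisfy three properties: every vertex lies in some bag; for every edge, both endpoints lie together in some bag; and for every vertex, the bags containing it form a connected subtree. Here vertex 5 appears in no bag, so the decomposition is invalid.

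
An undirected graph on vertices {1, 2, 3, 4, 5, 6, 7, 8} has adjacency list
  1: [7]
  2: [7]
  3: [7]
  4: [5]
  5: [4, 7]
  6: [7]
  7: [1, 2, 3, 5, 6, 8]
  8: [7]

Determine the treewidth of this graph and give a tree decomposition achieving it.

Every bag has size at most 2, so the width is 2 − 1 = 1 and tw(G) ≤ 1. G has an edge, so its treewidth is at least 1. The upper and lower bounds meet at 1, so that is the treewidth.

Treewidth 1.
One optimal decomposition is:
Bags: B1 = {6, 7}  B2 = {3, 7}  B3 = {5, 7}  B4 = {7, 8}  B5 = {1, 7}  B6 = {2, 7}  B7 = {4, 5}
Tree: B1–B2, B2–B3, B3–B4, B4–B5, B4–B6, B3–B7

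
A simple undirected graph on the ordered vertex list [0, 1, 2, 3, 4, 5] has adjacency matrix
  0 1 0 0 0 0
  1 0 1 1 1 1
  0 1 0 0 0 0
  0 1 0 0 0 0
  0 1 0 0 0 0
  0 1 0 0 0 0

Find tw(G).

A width-1 tree decomposition is:
Bags: B1 = {1, 4}  B2 = {1, 3}  B3 = {0, 1}  B4 = {1, 5}  B5 = {1, 2}
Tree: B1–B2, B1–B3, B3–B4, B4–B5
Each bag holds 2 vertices, so the decomposition has width 1, which upper-bounds the treewidth. Since G has at least one edge (e.g. 1–4), it is not an edgeless graph, so tw(G) ≥ 1. Hence tw(G) = 1 exactly.

1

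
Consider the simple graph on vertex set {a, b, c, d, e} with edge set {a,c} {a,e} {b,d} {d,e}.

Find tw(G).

1

A width-1 tree decomposition is:
Bags: B1 = {b, d}  B2 = {d, e}  B3 = {a, e}  B4 = {a, c}
Tree: B1–B2, B2–B3, B3–B4
Every bag has size at most 2, so the width is 2 − 1 = 1 and tw(G) ≤ 1. Since G has at least one edge (e.g. b–d), it is not an edgeless graph, so tw(G) ≥ 1. Hence tw(G) = 1 exactly.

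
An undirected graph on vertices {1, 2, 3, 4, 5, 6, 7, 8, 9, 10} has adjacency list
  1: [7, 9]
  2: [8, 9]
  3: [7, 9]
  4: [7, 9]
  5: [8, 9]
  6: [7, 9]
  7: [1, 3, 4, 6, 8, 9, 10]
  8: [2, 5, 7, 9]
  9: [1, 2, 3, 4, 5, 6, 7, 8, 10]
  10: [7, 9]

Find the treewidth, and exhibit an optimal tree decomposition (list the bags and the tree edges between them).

Treewidth 2.
One such decomposition:
Bags: B1 = {7, 8, 9}  B2 = {7, 9, 10}  B3 = {2, 8, 9}  B4 = {6, 7, 9}  B5 = {1, 7, 9}  B6 = {4, 7, 9}  B7 = {3, 7, 9}  B8 = {5, 8, 9}
Tree: B1–B2, B1–B3, B1–B4, B2–B5, B2–B6, B1–B7, B1–B8

The largest bag has 3 vertices, giving width 2; this decomposition certifies tw(G) ≤ 2. Conversely, {2, 8, 9} is a clique of size 3, and the vertices of any clique must share a bag in every tree decomposition; so some bag has ≥ 3 vertices and tw(G) ≥ 2. Hence tw(G) = 2 exactly.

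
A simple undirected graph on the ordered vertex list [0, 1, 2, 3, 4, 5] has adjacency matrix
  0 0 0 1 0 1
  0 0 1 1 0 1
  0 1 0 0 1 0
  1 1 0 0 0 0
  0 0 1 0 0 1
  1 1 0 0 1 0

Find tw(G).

A width-2 tree decomposition is:
Bags: B1 = {0, 1, 3}  B2 = {0, 1, 5}  B3 = {1, 2, 5}  B4 = {2, 4, 5}
Tree: B1–B2, B2–B3, B3–B4
Each bag holds 3 vertices, so the decomposition has width 2, which upper-bounds the treewidth. The edges 3–0–5–1–3 form a cycle, so G is not a tree and its treewidth is at least 2. The upper and lower bounds meet at 2, so that is the treewidth.

2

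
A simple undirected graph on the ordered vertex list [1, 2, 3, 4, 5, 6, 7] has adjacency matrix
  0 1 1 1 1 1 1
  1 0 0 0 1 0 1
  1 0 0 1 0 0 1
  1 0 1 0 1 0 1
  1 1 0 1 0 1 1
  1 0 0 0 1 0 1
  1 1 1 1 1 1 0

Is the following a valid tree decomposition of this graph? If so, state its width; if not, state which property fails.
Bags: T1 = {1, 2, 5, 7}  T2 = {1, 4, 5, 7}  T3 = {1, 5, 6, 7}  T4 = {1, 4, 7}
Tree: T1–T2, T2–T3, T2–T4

A tree decomposition must satisfy three properties: every vertex lies in some bag; for every edge, both endpoints lie together in some bag; and for every vertex, the bags containing it form a connected subtree. Here vertex 3 appears in no bag, so the decomposition is invalid.

No — vertex 3 appears in no bag.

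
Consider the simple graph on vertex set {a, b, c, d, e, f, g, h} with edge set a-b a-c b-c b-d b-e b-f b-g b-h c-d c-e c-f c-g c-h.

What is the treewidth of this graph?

2

A width-2 tree decomposition is:
Bags: B1 = {b, c, f}  B2 = {b, c, h}  B3 = {b, c, g}  B4 = {b, c, e}  B5 = {b, c, d}  B6 = {a, b, c}
Tree: B1–B2, B2–B3, B1–B4, B1–B5, B1–B6
The largest bag has 3 vertices, giving width 2; this decomposition certifies tw(G) ≤ 2. For the lower bound, the 3 vertices {b, c, d} are pairwise adjacent, and any tree decomposition puts a clique entirely inside one bag — forcing width ≥ 2. Hence tw(G) = 2 exactly.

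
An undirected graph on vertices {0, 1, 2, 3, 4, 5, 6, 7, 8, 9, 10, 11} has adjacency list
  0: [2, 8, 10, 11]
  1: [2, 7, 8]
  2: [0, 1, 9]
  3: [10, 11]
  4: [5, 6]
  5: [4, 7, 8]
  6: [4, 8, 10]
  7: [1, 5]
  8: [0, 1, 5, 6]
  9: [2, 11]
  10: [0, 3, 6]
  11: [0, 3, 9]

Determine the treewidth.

3

A width-3 tree decomposition is:
Bags: B1 = {1, 4, 5, 7}  B2 = {1, 4, 5, 8}  B3 = {1, 4, 6, 8}  B4 = {1, 2, 6, 8}  B5 = {0, 2, 6, 8}  B6 = {0, 2, 6, 10}  B7 = {0, 2, 9, 10}  B8 = {0, 9, 10, 11}  B9 = {3, 9, 10, 11}
Tree: B1–B2, B2–B3, B3–B4, B4–B5, B5–B6, B6–B7, B7–B8, B8–B9
Each bag holds 4 vertices, so the decomposition has width 3, which upper-bounds the treewidth. For the lower bound: the 4 vertex sets {4,5,7}, {1}, {8}, {0,2,6,10} are disjoint, each induces a connected subgraph, and every pair is joined by at least one edge of G. Contracting each set to a single vertex therefore yields K_{4} as a minor, and since treewidth is minor-monotone, tw(G) ≥ tw(K_{4}) = 3. Hence tw(G) = 3 exactly.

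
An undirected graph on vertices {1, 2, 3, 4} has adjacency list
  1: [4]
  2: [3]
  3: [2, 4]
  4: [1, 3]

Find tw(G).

A width-1 tree decomposition is:
Bags: B1 = {1, 4}  B2 = {3, 4}  B3 = {2, 3}
Tree: B1–B2, B2–B3
The largest bag has 2 vertices, giving width 1; this decomposition certifies tw(G) ≤ 1. G has an edge, so its treewidth is at least 1. Therefore the treewidth is 1.

1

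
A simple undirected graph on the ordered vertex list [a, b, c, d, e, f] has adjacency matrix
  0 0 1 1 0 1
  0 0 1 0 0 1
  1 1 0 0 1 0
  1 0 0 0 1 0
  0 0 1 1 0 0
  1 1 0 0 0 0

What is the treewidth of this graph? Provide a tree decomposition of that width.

Treewidth 2.
Bags: B1 = {b, c, f}  B2 = {a, c, f}  B3 = {a, c, e}  B4 = {a, d, e}
Tree: B1–B2, B2–B3, B3–B4

The largest bag has 3 vertices, giving width 2; this decomposition certifies tw(G) ≤ 2. Since b–f–a–c–b is a cycle in G, G is not acyclic. Forests are exactly the graphs of treewidth ≤ 1, so tw(G) ≥ 2. Combining the bounds, tw(G) = 2.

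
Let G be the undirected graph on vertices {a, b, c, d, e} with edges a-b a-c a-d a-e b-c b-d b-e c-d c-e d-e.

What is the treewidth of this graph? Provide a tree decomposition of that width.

Treewidth 4.
One such decomposition:
Bags: B1 = {a, b, c, d, e}
Tree: (single bag)

A single bag containing all 5 vertices is trivially a valid decomposition of width 4. Conversely, {a, b, c, d, e} is a clique of size 5, and the vertices of any clique must share a bag in every tree decomposition; so some bag has ≥ 5 vertices and tw(G) ≥ 4. Combining the bounds, tw(G) = 4.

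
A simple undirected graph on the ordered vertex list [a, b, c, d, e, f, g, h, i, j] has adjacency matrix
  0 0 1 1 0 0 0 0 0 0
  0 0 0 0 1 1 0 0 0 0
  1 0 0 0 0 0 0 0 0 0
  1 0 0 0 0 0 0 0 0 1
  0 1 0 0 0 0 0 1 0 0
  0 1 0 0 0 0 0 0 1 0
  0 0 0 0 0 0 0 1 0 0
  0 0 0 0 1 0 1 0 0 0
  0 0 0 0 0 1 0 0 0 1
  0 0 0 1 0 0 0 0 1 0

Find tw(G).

A width-1 tree decomposition is:
Bags: B1 = {a, c}  B2 = {a, d}  B3 = {d, j}  B4 = {i, j}  B5 = {f, i}  B6 = {b, f}  B7 = {b, e}  B8 = {e, h}  B9 = {g, h}
Tree: B1–B2, B2–B3, B3–B4, B4–B5, B5–B6, B6–B7, B7–B8, B8–B9
Each bag holds 2 vertices, so the decomposition has width 1, which upper-bounds the treewidth. G has an edge, so its treewidth is at least 1. Hence tw(G) = 1 exactly.

1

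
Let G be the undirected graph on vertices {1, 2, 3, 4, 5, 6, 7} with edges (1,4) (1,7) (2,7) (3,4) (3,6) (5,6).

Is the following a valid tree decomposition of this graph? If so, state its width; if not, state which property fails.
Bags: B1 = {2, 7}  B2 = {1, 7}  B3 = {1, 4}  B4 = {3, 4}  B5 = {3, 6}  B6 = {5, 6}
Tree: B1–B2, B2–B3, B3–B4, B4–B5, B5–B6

Yes; width 1.

Every vertex of G appears in some bag (union = {1, 2, 3, 4, 5, 6, 7}); every edge is covered by a bag; and for each vertex v the set of bags containing v is connected in the bag tree. The decomposition is therefore valid. The largest bag has 2 vertices, so the width is 1.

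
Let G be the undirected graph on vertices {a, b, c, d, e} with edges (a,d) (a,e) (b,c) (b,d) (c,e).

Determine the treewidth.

A width-2 tree decomposition is:
Bags: B1 = {a, d, e}  B2 = {b, d, e}  B3 = {b, c, e}
Tree: B1–B2, B2–B3
Each bag holds 3 vertices, so the decomposition has width 2, which upper-bounds the treewidth. The edges e–a–d–b–c–e form a cycle, so G is not a tree and its treewidth is at least 2. Hence tw(G) = 2 exactly.

2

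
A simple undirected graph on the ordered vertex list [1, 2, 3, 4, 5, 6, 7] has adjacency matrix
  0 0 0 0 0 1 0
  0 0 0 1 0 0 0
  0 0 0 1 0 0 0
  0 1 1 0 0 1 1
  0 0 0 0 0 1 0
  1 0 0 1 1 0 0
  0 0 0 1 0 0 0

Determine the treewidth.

1

A width-1 tree decomposition is:
Bags: B1 = {5, 6}  B2 = {1, 6}  B3 = {4, 6}  B4 = {2, 4}  B5 = {4, 7}  B6 = {3, 4}
Tree: B1–B2, B1–B3, B3–B4, B3–B5, B3–B6
Each bag holds 2 vertices, so the decomposition has width 1, which upper-bounds the treewidth. G has an edge, so its treewidth is at least 1. Combining the bounds, tw(G) = 1.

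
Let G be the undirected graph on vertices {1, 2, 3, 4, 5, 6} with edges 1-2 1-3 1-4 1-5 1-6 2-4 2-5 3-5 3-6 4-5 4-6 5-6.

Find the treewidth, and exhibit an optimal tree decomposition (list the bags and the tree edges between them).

The largest bag has 4 vertices, giving width 3; this decomposition certifies tw(G) ≤ 3. On the other hand G contains the 4-clique {1, 3, 5, 6}. A clique must lie in a single bag of any decomposition, so no decomposition can have width below 3. Therefore the treewidth is 3.

Treewidth 3.
Bags: B1 = {1, 4, 5, 6}  B2 = {1, 3, 5, 6}  B3 = {1, 2, 4, 5}
Tree: B1–B2, B1–B3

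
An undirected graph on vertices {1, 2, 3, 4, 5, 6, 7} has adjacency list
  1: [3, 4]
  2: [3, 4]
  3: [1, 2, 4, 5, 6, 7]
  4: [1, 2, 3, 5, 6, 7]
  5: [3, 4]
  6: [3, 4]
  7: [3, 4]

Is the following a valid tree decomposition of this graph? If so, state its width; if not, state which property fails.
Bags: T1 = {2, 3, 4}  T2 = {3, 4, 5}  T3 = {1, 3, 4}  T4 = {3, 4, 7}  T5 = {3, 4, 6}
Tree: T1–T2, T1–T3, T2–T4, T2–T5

Yes; width 2.

Vertex coverage: the bags together contain {1, 2, 3, 4, 5, 6, 7}, the full vertex set. Edge coverage: each edge of G has both endpoints in at least one bag. Running intersection: for every vertex, the bags containing it form a connected subtree. All three properties hold, so this is a valid tree decomposition of width max|bag| − 1 = 2, and hence tw(G) ≤ 2.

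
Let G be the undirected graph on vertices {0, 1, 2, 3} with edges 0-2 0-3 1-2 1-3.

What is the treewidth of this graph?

A width-2 tree decomposition is:
Bags: B1 = {0, 1, 3}  B2 = {0, 1, 2}
Tree: B1–B2
Every bag has size at most 3, so the width is 3 − 1 = 2 and tw(G) ≤ 2. For the lower bound, G contains the cycle 0–3–1–2–0, so G is not a forest; only forests have treewidth ≤ 1, hence tw(G) ≥ 2. Hence tw(G) = 2 exactly.

2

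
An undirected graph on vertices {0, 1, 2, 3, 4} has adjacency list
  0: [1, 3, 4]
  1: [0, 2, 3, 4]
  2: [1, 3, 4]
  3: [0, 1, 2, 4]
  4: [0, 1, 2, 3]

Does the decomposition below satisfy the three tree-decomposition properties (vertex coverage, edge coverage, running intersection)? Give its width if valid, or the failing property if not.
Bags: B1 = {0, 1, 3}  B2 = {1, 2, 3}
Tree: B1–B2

A tree decomposition must satisfy three properties: every vertex lies in some bag; for every edge, both endpoints lie together in some bag; and for every vertex, the bags containing it form a connected subtree. Here vertex 4 appears in no bag, so the decomposition is invalid.

No — vertex 4 appears in no bag.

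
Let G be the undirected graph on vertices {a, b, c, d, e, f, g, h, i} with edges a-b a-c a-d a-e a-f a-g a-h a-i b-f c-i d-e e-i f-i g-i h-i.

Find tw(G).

A width-2 tree decomposition is:
Bags: B1 = {a, f, i}  B2 = {a, g, i}  B3 = {a, e, i}  B4 = {a, b, f}  B5 = {a, h, i}  B6 = {a, d, e}  B7 = {a, c, i}
Tree: B1–B2, B2–B3, B1–B4, B2–B5, B3–B6, B1–B7
Every bag has size at most 3, so the width is 3 − 1 = 2 and tw(G) ≤ 2. For the lower bound, the 3 vertices {a, d, e} are pairwise adjacent, and any tree decomposition puts a clique entirely inside one bag — forcing width ≥ 2. Hence tw(G) = 2 exactly.

2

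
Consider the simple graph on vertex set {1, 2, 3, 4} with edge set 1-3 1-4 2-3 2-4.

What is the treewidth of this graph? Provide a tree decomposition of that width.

Each bag holds 3 vertices, so the decomposition has width 2, which upper-bounds the treewidth. The edges 2–3–1–4–2 form a cycle, so G is not a tree and its treewidth is at least 2. Hence tw(G) = 2 exactly.

Treewidth 2.
One optimal decomposition is:
Bags: B1 = {1, 2, 3}  B2 = {1, 2, 4}
Tree: B1–B2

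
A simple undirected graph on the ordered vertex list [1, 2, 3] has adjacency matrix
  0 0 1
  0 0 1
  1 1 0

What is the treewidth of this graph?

A width-1 tree decomposition is:
Bags: B1 = {2, 3}  B2 = {1, 3}
Tree: B1–B2
The largest bag has 2 vertices, giving width 1; this decomposition certifies tw(G) ≤ 1. Since G has at least one edge (e.g. 3–2), it is not an edgeless graph, so tw(G) ≥ 1. The upper and lower bounds meet at 1, so that is the treewidth.

1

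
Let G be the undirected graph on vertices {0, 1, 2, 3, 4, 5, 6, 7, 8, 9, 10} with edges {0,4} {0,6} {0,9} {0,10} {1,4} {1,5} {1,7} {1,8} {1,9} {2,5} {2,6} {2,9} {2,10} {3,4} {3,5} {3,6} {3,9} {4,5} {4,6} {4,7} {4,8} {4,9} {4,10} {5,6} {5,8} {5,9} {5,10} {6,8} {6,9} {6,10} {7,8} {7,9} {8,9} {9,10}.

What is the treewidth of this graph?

A width-4 tree decomposition is:
Bags: B1 = {4, 5, 6, 9, 10}  B2 = {2, 5, 6, 9, 10}  B3 = {4, 5, 6, 8, 9}  B4 = {3, 4, 5, 6, 9}  B5 = {1, 4, 5, 8, 9}  B6 = {0, 4, 6, 9, 10}  B7 = {1, 4, 7, 8, 9}
Tree: B1–B2, B1–B3, B3–B4, B3–B5, B1–B6, B5–B7
Every bag has size at most 5, so the width is 5 − 1 = 4 and tw(G) ≤ 4. For the lower bound, the 5 vertices {2, 5, 6, 9, 10} are pairwise adjacent, and any tree decomposition puts a clique entirely inside one bag — forcing width ≥ 4. Combining the bounds, tw(G) = 4.

4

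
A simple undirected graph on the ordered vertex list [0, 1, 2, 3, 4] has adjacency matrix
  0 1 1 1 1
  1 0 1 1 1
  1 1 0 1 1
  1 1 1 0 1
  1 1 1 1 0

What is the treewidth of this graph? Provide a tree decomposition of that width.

With just one bag of size 5, the width is 5 − 1 = 4, so tw(G) ≤ 4. On the other hand G contains the 5-clique {0, 1, 2, 3, 4}. A clique must lie in a single bag of any decomposition, so no decomposition can have width below 4. Hence tw(G) = 4 exactly.

Treewidth 4.
One optimal decomposition is:
Bags: B1 = {0, 1, 2, 3, 4}
Tree: (single bag)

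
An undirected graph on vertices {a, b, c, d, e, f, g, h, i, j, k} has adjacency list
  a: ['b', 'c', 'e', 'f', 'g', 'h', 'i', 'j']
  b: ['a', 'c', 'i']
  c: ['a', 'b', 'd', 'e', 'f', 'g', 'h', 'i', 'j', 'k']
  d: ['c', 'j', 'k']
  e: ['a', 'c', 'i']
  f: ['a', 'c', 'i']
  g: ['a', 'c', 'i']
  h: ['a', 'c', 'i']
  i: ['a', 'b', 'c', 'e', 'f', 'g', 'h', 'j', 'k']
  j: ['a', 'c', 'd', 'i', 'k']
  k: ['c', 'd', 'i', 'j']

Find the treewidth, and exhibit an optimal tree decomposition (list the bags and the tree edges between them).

The largest bag has 4 vertices, giving width 3; this decomposition certifies tw(G) ≤ 3. For the lower bound, the 4 vertices {c, d, j, k} are pairwise adjacent, and any tree decomposition puts a clique entirely inside one bag — forcing width ≥ 3. The upper and lower bounds meet at 3, so that is the treewidth.

Treewidth 3.
Bags: B1 = {a, c, f, i}  B2 = {a, c, h, i}  B3 = {a, c, e, i}  B4 = {a, b, c, i}  B5 = {a, c, g, i}  B6 = {a, c, i, j}  B7 = {c, i, j, k}  B8 = {c, d, j, k}
Tree: B1–B2, B1–B3, B1–B4, B2–B5, B5–B6, B6–B7, B7–B8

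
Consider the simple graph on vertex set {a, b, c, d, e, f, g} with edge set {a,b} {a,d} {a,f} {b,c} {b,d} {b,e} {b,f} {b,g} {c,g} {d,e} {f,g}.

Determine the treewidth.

2

A width-2 tree decomposition is:
Bags: B1 = {b, c, g}  B2 = {b, f, g}  B3 = {a, b, f}  B4 = {a, b, d}  B5 = {b, d, e}
Tree: B1–B2, B2–B3, B3–B4, B4–B5
The largest bag has 3 vertices, giving width 2; this decomposition certifies tw(G) ≤ 2. On the other hand G contains the 3-clique {b, d, e}. A clique must lie in a single bag of any decomposition, so no decomposition can have width below 2. Hence tw(G) = 2 exactly.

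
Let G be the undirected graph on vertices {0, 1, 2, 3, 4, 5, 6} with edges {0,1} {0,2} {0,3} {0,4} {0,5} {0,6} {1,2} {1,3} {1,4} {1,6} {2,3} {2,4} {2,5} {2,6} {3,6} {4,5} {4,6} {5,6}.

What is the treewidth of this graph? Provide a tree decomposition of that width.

The largest bag has 5 vertices, giving width 4; this decomposition certifies tw(G) ≤ 4. Conversely, {0, 1, 2, 3, 6} is a clique of size 5, and the vertices of any clique must share a bag in every tree decomposition; so some bag has ≥ 5 vertices and tw(G) ≥ 4. Hence tw(G) = 4 exactly.

Treewidth 4.
One optimal decomposition is:
Bags: B1 = {0, 1, 2, 3, 6}  B2 = {0, 1, 2, 4, 6}  B3 = {0, 2, 4, 5, 6}
Tree: B1–B2, B2–B3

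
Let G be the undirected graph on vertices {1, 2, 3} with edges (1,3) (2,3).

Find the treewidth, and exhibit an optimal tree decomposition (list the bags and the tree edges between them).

Treewidth 1.
One such decomposition:
Bags: B1 = {2, 3}  B2 = {1, 3}
Tree: B1–B2

Every bag has size at most 2, so the width is 2 − 1 = 1 and tw(G) ≤ 1. Since G has at least one edge (e.g. 3–2), it is not an edgeless graph, so tw(G) ≥ 1. Hence tw(G) = 1 exactly.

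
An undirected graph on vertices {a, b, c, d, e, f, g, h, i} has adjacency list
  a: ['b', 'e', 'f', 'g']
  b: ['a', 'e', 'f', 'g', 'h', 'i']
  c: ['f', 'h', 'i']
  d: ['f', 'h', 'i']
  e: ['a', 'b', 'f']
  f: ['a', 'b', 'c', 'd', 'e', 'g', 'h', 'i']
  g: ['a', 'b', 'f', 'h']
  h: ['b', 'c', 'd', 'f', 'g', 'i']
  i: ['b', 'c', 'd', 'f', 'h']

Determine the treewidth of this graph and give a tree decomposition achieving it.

Treewidth 3.
One such decomposition:
Bags: B1 = {b, f, h, i}  B2 = {d, f, h, i}  B3 = {b, f, g, h}  B4 = {a, b, f, g}  B5 = {c, f, h, i}  B6 = {a, b, e, f}
Tree: B1–B2, B1–B3, B3–B4, B2–B5, B4–B6

The largest bag has 4 vertices, giving width 3; this decomposition certifies tw(G) ≤ 3. For the lower bound, the 4 vertices {a, b, e, f} are pairwise adjacent, and any tree decomposition puts a clique entirely inside one bag — forcing width ≥ 3. Therefore the treewidth is 3.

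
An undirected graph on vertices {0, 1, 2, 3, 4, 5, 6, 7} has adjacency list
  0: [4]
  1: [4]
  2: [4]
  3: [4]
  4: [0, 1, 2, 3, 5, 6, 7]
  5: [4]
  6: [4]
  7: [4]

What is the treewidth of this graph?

A width-1 tree decomposition is:
Bags: B1 = {4, 7}  B2 = {4, 5}  B3 = {1, 4}  B4 = {0, 4}  B5 = {4, 6}  B6 = {3, 4}  B7 = {2, 4}
Tree: B1–B2, B1–B3, B2–B4, B3–B5, B5–B6, B1–B7
Each bag holds 2 vertices, so the decomposition has width 1, which upper-bounds the treewidth. G has an edge, so its treewidth is at least 1. Hence tw(G) = 1 exactly.

1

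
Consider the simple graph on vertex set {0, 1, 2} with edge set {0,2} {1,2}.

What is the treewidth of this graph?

A width-1 tree decomposition is:
Bags: B1 = {0, 2}  B2 = {1, 2}
Tree: B1–B2
The largest bag has 2 vertices, giving width 1; this decomposition certifies tw(G) ≤ 1. Since G has at least one edge (e.g. 2–0), it is not an edgeless graph, so tw(G) ≥ 1. Hence tw(G) = 1 exactly.

1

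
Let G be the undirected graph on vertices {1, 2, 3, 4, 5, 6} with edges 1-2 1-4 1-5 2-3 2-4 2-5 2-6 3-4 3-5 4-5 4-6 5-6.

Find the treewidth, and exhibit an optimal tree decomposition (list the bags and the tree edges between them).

Each bag holds 4 vertices, so the decomposition has width 3, which upper-bounds the treewidth. For the lower bound, the 4 vertices {1, 2, 4, 5} are pairwise adjacent, and any tree decomposition puts a clique entirely inside one bag — forcing width ≥ 3. Hence tw(G) = 3 exactly.

Treewidth 3.
Bags: B1 = {2, 4, 5, 6}  B2 = {1, 2, 4, 5}  B3 = {2, 3, 4, 5}
Tree: B1–B2, B1–B3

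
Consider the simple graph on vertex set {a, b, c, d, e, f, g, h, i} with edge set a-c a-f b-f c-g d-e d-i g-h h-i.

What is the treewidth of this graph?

1

A width-1 tree decomposition is:
Bags: B1 = {b, f}  B2 = {a, f}  B3 = {a, c}  B4 = {c, g}  B5 = {g, h}  B6 = {h, i}  B7 = {d, i}  B8 = {d, e}
Tree: B1–B2, B2–B3, B3–B4, B4–B5, B5–B6, B6–B7, B7–B8
Each bag holds 2 vertices, so the decomposition has width 1, which upper-bounds the treewidth. Any graph with an edge has treewidth ≥ 1, and G has the edge b–f. Hence tw(G) = 1 exactly.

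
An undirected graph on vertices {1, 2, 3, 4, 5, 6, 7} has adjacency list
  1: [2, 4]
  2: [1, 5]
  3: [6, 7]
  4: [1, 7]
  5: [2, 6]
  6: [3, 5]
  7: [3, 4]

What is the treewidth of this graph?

2

A width-2 tree decomposition is:
Bags: B1 = {3, 4, 7}  B2 = {1, 3, 4}  B3 = {1, 2, 3}  B4 = {2, 3, 5}  B5 = {3, 5, 6}
Tree: B1–B2, B2–B3, B3–B4, B4–B5
Every bag has size at most 3, so the width is 3 − 1 = 2 and tw(G) ≤ 2. The edges 3–7–4–1–2–5–6–3 form a cycle, so G is not a tree and its treewidth is at least 2. The upper and lower bounds meet at 2, so that is the treewidth.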